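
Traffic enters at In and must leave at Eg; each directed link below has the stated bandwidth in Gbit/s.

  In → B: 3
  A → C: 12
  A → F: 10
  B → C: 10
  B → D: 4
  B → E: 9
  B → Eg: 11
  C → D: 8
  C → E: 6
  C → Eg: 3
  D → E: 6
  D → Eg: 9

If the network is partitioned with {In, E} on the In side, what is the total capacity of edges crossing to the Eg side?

Edges leaving {In, E}: In→B (3).
Cut capacity = 3 = 3.

3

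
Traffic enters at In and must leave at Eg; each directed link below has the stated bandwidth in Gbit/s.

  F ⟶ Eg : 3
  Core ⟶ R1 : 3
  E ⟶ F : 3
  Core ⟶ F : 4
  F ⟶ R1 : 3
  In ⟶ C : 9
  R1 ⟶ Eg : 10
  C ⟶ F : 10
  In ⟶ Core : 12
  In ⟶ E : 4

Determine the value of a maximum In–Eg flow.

9

Augment In→Core→F→Eg: bottleneck 3, flow now 3.
Augment In→Core→R1→Eg: bottleneck 3, flow now 6.
Augment In→Core→F→R1→Eg: bottleneck 1, flow now 7.
Augment In→C→F→R1→Eg: bottleneck 2, flow now 9.
No augmenting path remains; maximum flow = 9.
In the residual graph, reachable from In: {In, Core, C, E, F}.
Min-cut edges: Core→R1 (3), F→R1 (3), F→Eg (3); capacity 3 + 3 + 3 = 9.
This cut is saturated, so no flow can exceed 9.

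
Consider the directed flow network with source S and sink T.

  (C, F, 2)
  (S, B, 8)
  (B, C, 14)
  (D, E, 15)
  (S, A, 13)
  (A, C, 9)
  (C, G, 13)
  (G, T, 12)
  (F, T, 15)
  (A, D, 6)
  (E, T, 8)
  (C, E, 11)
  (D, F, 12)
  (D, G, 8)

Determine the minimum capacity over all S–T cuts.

Augment S→A→C→E→T: bottleneck 8, flow now 8.
Augment S→A→C→F→T: bottleneck 1, flow now 9.
Augment S→A→D→F→T: bottleneck 4, flow now 13.
Augment S→B→C→F→T: bottleneck 1, flow now 14.
Augment S→B→C→G→T: bottleneck 7, flow now 21.
No augmenting path remains; maximum flow = 21.
By max-flow min-cut, the minimum cut capacity equals the max flow.
In the residual graph, reachable from S: {S}.
Min-cut edges: S→A (13), S→B (8); capacity 13 + 8 = 21.

21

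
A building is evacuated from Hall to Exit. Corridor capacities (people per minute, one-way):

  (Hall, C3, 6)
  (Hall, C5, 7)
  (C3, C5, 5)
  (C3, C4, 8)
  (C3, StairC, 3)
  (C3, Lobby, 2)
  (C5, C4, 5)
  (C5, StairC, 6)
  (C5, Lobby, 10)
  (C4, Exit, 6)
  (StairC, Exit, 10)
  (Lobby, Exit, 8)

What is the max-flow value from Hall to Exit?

13

Augment Hall→C3→C4→Exit: bottleneck 6, flow now 6.
Augment Hall→C5→StairC→Exit: bottleneck 6, flow now 12.
Augment Hall→C5→Lobby→Exit: bottleneck 1, flow now 13.
No augmenting path remains; maximum flow = 13.
In the residual graph, reachable from Hall: {Hall}.
Min-cut edges: Hall→C3 (6), Hall→C5 (7); capacity 6 + 7 = 13.
This cut is saturated, so no flow can exceed 13.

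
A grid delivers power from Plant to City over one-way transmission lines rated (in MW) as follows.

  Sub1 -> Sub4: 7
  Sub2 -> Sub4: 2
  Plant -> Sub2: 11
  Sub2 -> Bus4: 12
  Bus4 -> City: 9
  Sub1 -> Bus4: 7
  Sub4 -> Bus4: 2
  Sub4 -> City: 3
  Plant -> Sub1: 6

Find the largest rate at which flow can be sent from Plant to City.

Augment Plant→Sub1→Bus4→City: bottleneck 6, flow now 6.
Augment Plant→Sub2→Bus4→City: bottleneck 3, flow now 9.
Augment Plant→Sub2→Sub4→City: bottleneck 2, flow now 11.
Augment Plant→Sub2→Bus4→Sub1→Sub4→City: bottleneck 1, flow now 12. (uses reverse residual edge)
No augmenting path remains; maximum flow = 12.
In the residual graph, reachable from Plant: {Plant, Sub1, Sub2, Bus4, Sub4}.
Min-cut edges: Bus4→City (9), Sub4→City (3); capacity 9 + 3 = 12.
This cut is saturated, so no flow can exceed 12.

12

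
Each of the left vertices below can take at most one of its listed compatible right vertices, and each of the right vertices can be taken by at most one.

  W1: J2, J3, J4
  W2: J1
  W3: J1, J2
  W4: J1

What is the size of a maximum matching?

Unit-capacity flow: source→left, listed edges, right→sink; max matching = max flow.
Augmenting path W1→J2 (+1); matched 1.
Augmenting path W2→J1 (+1); matched 2.
Augmenting path W3→J2→W1→J3 (+1); matched 3.
No augmenting path remains; maximum matching = 3.
König certificate: {W1, W3, J1} is a vertex cover of size 3 (every listed pair touches it), so no matching can be larger.

3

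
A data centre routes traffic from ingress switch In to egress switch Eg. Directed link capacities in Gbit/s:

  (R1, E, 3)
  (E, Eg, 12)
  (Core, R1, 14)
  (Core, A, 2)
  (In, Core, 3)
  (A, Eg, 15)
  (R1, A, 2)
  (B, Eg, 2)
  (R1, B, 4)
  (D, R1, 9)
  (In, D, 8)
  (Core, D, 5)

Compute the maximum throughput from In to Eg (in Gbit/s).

9

Augment In→Core→A→Eg: bottleneck 2, flow now 2.
Augment In→D→R1→A→Eg: bottleneck 2, flow now 4.
Augment In→D→R1→E→Eg: bottleneck 3, flow now 7.
Augment In→D→R1→B→Eg: bottleneck 2, flow now 9.
No augmenting path remains; maximum flow = 9.
In the residual graph, reachable from In: {In, D, Core, R1, B}.
Min-cut edges: Core→A (2), R1→A (2), R1→E (3), B→Eg (2); capacity 2 + 2 + 3 + 2 = 9.
This cut is saturated, so no flow can exceed 9.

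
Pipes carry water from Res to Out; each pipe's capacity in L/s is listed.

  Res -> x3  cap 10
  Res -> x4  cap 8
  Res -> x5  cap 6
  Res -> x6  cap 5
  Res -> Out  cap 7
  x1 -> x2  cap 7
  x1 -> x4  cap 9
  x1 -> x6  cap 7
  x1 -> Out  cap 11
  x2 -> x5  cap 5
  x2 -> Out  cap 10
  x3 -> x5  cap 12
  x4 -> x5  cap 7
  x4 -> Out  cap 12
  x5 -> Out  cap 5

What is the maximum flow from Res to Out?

Augment Res→Out: bottleneck 7, flow now 7.
Augment Res→x4→Out: bottleneck 8, flow now 15.
Augment Res→x5→Out: bottleneck 5, flow now 20.
No augmenting path remains; maximum flow = 20.
In the residual graph, reachable from Res: {Res, x3, x5, x6}.
Min-cut edges: Res→x4 (8), Res→Out (7), x5→Out (5); capacity 8 + 7 + 5 = 20.
This cut is saturated, so no flow can exceed 20.

20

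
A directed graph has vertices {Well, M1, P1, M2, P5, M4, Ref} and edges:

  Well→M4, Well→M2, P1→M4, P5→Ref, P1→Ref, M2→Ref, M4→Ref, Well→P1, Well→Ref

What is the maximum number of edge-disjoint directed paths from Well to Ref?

4

Assign every edge capacity 1; by Menger, the answer equals the max flow.
Path Well→Ref (+1); total 1.
Path Well→P1→Ref (+1); total 2.
Path Well→M2→Ref (+1); total 3.
Path Well→M4→Ref (+1); total 4.
No residual Well→Ref path; max flow = 4.
Certifying cut of size 4: {Well→M2, Well→M4, Well→P1, Well→Ref}.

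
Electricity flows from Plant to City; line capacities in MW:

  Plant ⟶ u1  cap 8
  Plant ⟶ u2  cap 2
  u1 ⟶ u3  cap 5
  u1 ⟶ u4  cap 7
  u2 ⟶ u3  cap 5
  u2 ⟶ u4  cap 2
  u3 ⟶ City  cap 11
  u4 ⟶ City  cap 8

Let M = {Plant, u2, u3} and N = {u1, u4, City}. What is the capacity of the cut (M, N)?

21

Edges leaving {Plant, u2, u3}: Plant→u1 (8), u2→u4 (2), u3→City (11).
Cut capacity = 8 + 2 + 11 = 21.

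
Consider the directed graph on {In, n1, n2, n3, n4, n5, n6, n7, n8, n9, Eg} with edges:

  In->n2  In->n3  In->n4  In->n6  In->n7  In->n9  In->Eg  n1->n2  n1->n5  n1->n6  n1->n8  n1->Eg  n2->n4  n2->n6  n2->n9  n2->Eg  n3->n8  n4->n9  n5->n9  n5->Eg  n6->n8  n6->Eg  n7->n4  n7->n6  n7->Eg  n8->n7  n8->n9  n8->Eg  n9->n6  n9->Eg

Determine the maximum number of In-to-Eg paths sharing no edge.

6

Assign every edge capacity 1; by Menger, the answer equals the max flow.
Path In→Eg (+1); total 1.
Path In→n2→Eg (+1); total 2.
Path In→n6→Eg (+1); total 3.
Path In→n7→Eg (+1); total 4.
Path In→n9→Eg (+1); total 5.
Path In→n3→n8→Eg (+1); total 6.
No residual In→Eg path; max flow = 6.
Certifying cut of size 6: {In→Eg, In→n2, n6→Eg, n7→Eg, n8→Eg, n9→Eg}.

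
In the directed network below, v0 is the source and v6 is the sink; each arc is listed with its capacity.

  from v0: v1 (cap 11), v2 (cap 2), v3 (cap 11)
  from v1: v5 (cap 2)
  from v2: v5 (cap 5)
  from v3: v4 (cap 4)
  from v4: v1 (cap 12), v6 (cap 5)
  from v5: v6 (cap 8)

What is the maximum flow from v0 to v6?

8

Augment v0→v1→v5→v6: bottleneck 2, flow now 2.
Augment v0→v2→v5→v6: bottleneck 2, flow now 4.
Augment v0→v3→v4→v6: bottleneck 4, flow now 8.
No augmenting path remains; maximum flow = 8.
In the residual graph, reachable from v0: {v0, v1, v3}.
Min-cut edges: v0→v2 (2), v1→v5 (2), v3→v4 (4); capacity 2 + 2 + 4 = 8.
This cut is saturated, so no flow can exceed 8.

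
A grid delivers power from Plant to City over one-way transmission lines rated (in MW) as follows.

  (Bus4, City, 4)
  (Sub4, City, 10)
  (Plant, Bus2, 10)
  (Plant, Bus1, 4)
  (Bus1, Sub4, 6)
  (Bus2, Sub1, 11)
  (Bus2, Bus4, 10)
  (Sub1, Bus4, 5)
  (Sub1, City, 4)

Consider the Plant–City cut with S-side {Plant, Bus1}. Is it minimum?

No — its capacity is 16, but the minimum cut has capacity 12.

Given cut capacity: 10 + 6 = 16.
Augment Plant→Bus1→Sub4→City: bottleneck 4, flow now 4.
Augment Plant→Bus2→Bus4→City: bottleneck 4, flow now 8.
Augment Plant→Bus2→Sub1→City: bottleneck 4, flow now 12.
No augmenting path remains; maximum flow = 12.
In the residual graph, reachable from Plant: {Plant, Bus2, Bus4, Sub1}.
Min-cut edges: Plant→Bus1 (4), Bus4→City (4), Sub1→City (4); capacity 4 + 4 + 4 = 12.
Cut capacity 16 exceeds the max flow 12, so it is not minimum.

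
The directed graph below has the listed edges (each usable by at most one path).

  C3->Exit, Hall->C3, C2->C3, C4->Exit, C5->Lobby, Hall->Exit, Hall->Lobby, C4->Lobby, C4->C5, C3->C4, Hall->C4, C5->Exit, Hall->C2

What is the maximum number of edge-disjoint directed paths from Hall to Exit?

Assign every edge capacity 1; by Menger, the answer equals the max flow.
Path Hall→Exit (+1); total 1.
Path Hall→C4→Exit (+1); total 2.
Path Hall→C3→Exit (+1); total 3.
Path Hall→C2→C3→C4→C5→Exit (+1); total 4.
No residual Hall→Exit path; max flow = 4.
Certifying cut of size 4: {Hall→C2, Hall→C3, Hall→C4, Hall→Exit}.

4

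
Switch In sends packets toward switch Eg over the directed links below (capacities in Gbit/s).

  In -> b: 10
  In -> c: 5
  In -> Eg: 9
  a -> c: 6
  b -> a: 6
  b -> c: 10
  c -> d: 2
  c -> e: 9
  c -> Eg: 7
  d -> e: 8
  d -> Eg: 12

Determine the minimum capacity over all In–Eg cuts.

Augment In→Eg: bottleneck 9, flow now 9.
Augment In→c→Eg: bottleneck 5, flow now 14.
Augment In→b→c→Eg: bottleneck 2, flow now 16.
Augment In→b→c→d→Eg: bottleneck 2, flow now 18.
No augmenting path remains; maximum flow = 18.
By max-flow min-cut, the minimum cut capacity equals the max flow.
In the residual graph, reachable from In: {In, a, b, c, e}.
Min-cut edges: In→Eg (9), c→d (2), c→Eg (7); capacity 9 + 2 + 7 = 18.

18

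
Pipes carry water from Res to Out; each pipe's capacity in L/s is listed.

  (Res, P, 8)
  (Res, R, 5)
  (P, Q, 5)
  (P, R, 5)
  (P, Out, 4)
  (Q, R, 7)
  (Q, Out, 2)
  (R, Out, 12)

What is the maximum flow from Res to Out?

Augment Res→P→Out: bottleneck 4, flow now 4.
Augment Res→R→Out: bottleneck 5, flow now 9.
Augment Res→P→Q→Out: bottleneck 2, flow now 11.
Augment Res→P→R→Out: bottleneck 2, flow now 13.
No augmenting path remains; maximum flow = 13.
In the residual graph, reachable from Res: {Res}.
Min-cut edges: Res→P (8), Res→R (5); capacity 8 + 5 = 13.
This cut is saturated, so no flow can exceed 13.

13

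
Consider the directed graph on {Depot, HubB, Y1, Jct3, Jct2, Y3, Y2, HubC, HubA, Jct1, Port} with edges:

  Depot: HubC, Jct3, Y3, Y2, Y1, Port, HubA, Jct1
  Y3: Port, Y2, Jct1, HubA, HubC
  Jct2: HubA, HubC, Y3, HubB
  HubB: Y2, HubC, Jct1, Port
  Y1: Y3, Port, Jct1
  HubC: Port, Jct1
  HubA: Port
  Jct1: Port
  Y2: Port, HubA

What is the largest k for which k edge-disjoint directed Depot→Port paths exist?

Assign every edge capacity 1; by Menger, the answer equals the max flow.
Path Depot→Port (+1); total 1.
Path Depot→Y1→Port (+1); total 2.
Path Depot→Y3→Port (+1); total 3.
Path Depot→Y2→Port (+1); total 4.
Path Depot→HubC→Port (+1); total 5.
Path Depot→HubA→Port (+1); total 6.
Path Depot→Jct1→Port (+1); total 7.
No residual Depot→Port path; max flow = 7.
Certifying cut of size 7: {Depot→HubA, Depot→HubC, Depot→Jct1, Depot→Port, Depot→Y1, Depot→Y2, Depot→Y3}.

7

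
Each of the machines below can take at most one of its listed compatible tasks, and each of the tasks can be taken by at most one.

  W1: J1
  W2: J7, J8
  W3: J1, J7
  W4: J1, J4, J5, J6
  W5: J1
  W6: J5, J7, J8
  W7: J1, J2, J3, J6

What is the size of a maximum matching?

Unit-capacity flow: source→left, listed edges, right→sink; max matching = max flow.
Augmenting path W1→J1 (+1); matched 1.
Augmenting path W2→J7 (+1); matched 2.
Augmenting path W4→J4 (+1); matched 3.
Augmenting path W6→J5 (+1); matched 4.
Augmenting path W7→J2 (+1); matched 5.
Augmenting path W3→J7→W2→J8 (+1); matched 6.
No augmenting path remains; maximum matching = 6.
König certificate: {W2, W3, W4, W6, W7, J1} is a vertex cover of size 6 (every listed pair touches it), so no matching can be larger.

6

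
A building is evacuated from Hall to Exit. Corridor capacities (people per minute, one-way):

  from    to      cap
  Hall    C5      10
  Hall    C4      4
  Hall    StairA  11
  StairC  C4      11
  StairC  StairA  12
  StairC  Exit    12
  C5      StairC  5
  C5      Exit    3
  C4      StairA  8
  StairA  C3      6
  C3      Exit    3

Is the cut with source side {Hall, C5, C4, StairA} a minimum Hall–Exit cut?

No — its capacity is 14, but the minimum cut has capacity 11.

Given cut capacity: 5 + 3 + 6 = 14.
Augment Hall→C5→Exit: bottleneck 3, flow now 3.
Augment Hall→C5→StairC→Exit: bottleneck 5, flow now 8.
Augment Hall→StairA→C3→Exit: bottleneck 3, flow now 11.
No augmenting path remains; maximum flow = 11.
In the residual graph, reachable from Hall: {Hall, C5, C4, StairA, C3}.
Min-cut edges: C5→StairC (5), C5→Exit (3), C3→Exit (3); capacity 5 + 3 + 3 = 11.
Cut capacity 14 exceeds the max flow 11, so it is not minimum.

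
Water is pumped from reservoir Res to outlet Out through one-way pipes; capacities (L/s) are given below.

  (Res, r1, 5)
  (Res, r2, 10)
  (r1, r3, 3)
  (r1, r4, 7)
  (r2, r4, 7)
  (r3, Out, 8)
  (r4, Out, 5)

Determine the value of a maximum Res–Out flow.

8

Augment Res→r1→r3→Out: bottleneck 3, flow now 3.
Augment Res→r1→r4→Out: bottleneck 2, flow now 5.
Augment Res→r2→r4→Out: bottleneck 3, flow now 8.
No augmenting path remains; maximum flow = 8.
In the residual graph, reachable from Res: {Res, r1, r2, r4}.
Min-cut edges: r1→r3 (3), r4→Out (5); capacity 3 + 5 = 8.
This cut is saturated, so no flow can exceed 8.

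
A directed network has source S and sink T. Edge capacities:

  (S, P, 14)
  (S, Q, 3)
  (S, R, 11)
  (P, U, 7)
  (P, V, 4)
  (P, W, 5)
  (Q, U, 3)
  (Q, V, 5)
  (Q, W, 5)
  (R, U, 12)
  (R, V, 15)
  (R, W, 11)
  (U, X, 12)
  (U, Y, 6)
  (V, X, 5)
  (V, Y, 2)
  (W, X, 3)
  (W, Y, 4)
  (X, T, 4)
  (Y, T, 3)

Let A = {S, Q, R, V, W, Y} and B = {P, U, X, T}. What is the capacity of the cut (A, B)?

Edges leaving {S, Q, R, V, W, Y}: S→P (14), Q→U (3), R→U (12), V→X (5), W→X (3), Y→T (3).
Cut capacity = 14 + 3 + 12 + 5 + 3 + 3 = 40.

40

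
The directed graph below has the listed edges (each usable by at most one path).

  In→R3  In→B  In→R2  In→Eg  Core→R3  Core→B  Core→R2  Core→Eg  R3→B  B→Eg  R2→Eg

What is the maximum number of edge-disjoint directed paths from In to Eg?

3

Assign every edge capacity 1; by Menger, the answer equals the max flow.
Path In→Eg (+1); total 1.
Path In→B→Eg (+1); total 2.
Path In→R2→Eg (+1); total 3.
No residual In→Eg path; max flow = 3.
Certifying cut of size 3: {B→Eg, In→Eg, In→R2}.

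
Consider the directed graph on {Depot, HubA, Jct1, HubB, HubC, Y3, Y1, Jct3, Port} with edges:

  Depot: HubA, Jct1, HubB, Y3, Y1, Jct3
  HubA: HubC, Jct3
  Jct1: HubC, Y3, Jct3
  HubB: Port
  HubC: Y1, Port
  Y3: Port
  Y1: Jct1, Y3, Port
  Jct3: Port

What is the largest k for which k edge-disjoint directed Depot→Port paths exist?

5

Assign every edge capacity 1; by Menger, the answer equals the max flow.
Path Depot→HubB→Port (+1); total 1.
Path Depot→Y3→Port (+1); total 2.
Path Depot→Y1→Port (+1); total 3.
Path Depot→Jct3→Port (+1); total 4.
Path Depot→HubA→HubC→Port (+1); total 5.
No residual Depot→Port path; max flow = 5.
Certifying cut of size 5: {Depot→HubB, HubC→Port, Jct3→Port, Y1→Port, Y3→Port}.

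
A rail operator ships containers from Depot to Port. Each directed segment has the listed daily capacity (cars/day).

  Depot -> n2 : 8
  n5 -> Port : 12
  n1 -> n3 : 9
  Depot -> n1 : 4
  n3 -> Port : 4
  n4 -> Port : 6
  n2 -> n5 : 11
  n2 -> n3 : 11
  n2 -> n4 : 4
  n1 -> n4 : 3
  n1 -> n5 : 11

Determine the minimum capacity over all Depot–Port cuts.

12

Augment Depot→n1→n3→Port: bottleneck 4, flow now 4.
Augment Depot→n2→n4→Port: bottleneck 4, flow now 8.
Augment Depot→n2→n5→Port: bottleneck 4, flow now 12.
No augmenting path remains; maximum flow = 12.
By max-flow min-cut, the minimum cut capacity equals the max flow.
In the residual graph, reachable from Depot: {Depot}.
Min-cut edges: Depot→n1 (4), Depot→n2 (8); capacity 4 + 8 = 12.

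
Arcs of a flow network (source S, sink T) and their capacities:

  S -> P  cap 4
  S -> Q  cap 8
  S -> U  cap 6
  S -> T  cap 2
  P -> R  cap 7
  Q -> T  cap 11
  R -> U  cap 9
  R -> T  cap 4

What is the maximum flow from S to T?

Augment S→T: bottleneck 2, flow now 2.
Augment S→Q→T: bottleneck 8, flow now 10.
Augment S→P→R→T: bottleneck 4, flow now 14.
No augmenting path remains; maximum flow = 14.
In the residual graph, reachable from S: {S, U}.
Min-cut edges: S→P (4), S→Q (8), S→T (2); capacity 4 + 8 + 2 = 14.
This cut is saturated, so no flow can exceed 14.

14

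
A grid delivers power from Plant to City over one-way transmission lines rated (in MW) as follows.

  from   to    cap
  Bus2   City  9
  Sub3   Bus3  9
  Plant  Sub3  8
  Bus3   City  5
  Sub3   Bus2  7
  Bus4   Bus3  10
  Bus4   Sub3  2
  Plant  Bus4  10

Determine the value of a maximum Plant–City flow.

Augment Plant→Sub3→Bus3→City: bottleneck 5, flow now 5.
Augment Plant→Sub3→Bus2→City: bottleneck 3, flow now 8.
Augment Plant→Bus4→Sub3→Bus2→City: bottleneck 2, flow now 10.
Augment Plant→Bus4→Bus3→Sub3→Bus2→City: bottleneck 2, flow now 12. (uses reverse residual edge)
No augmenting path remains; maximum flow = 12.
In the residual graph, reachable from Plant: {Plant, Sub3, Bus4, Bus3}.
Min-cut edges: Sub3→Bus2 (7), Bus3→City (5); capacity 7 + 5 = 12.
This cut is saturated, so no flow can exceed 12.

12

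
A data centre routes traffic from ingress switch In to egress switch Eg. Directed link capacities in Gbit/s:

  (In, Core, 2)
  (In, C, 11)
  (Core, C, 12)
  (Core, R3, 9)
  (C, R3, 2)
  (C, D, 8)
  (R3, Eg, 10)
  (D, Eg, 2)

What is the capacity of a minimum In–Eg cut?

6

Augment In→Core→R3→Eg: bottleneck 2, flow now 2.
Augment In→C→R3→Eg: bottleneck 2, flow now 4.
Augment In→C→D→Eg: bottleneck 2, flow now 6.
No augmenting path remains; maximum flow = 6.
By max-flow min-cut, the minimum cut capacity equals the max flow.
In the residual graph, reachable from In: {In, C, D}.
Min-cut edges: In→Core (2), C→R3 (2), D→Eg (2); capacity 2 + 2 + 2 = 6.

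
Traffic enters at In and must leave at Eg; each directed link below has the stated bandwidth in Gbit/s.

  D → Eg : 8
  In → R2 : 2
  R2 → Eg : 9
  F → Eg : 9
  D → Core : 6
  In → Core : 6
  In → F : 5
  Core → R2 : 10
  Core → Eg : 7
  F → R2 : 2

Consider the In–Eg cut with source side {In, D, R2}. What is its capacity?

34

Edges leaving {In, D, R2}: In→F (5), In→Core (6), D→Core (6), D→Eg (8), R2→Eg (9).
Cut capacity = 5 + 6 + 6 + 8 + 9 = 34.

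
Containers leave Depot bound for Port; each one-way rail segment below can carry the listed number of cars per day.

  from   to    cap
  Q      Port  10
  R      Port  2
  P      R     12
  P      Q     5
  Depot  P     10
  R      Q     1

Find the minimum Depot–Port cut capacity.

8

Augment Depot→P→Q→Port: bottleneck 5, flow now 5.
Augment Depot→P→R→Port: bottleneck 2, flow now 7.
Augment Depot→P→R→Q→Port: bottleneck 1, flow now 8.
No augmenting path remains; maximum flow = 8.
By max-flow min-cut, the minimum cut capacity equals the max flow.
In the residual graph, reachable from Depot: {Depot, P, R}.
Min-cut edges: P→Q (5), R→Q (1), R→Port (2); capacity 5 + 1 + 2 = 8.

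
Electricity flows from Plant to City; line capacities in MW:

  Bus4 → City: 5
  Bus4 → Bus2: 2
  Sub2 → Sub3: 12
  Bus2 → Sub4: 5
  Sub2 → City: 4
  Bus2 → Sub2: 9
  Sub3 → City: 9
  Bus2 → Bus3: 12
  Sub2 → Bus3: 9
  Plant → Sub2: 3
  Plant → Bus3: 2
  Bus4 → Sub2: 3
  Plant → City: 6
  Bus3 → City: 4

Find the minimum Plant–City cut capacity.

Augment Plant→City: bottleneck 6, flow now 6.
Augment Plant→Sub2→City: bottleneck 3, flow now 9.
Augment Plant→Bus3→City: bottleneck 2, flow now 11.
No augmenting path remains; maximum flow = 11.
By max-flow min-cut, the minimum cut capacity equals the max flow.
In the residual graph, reachable from Plant: {Plant}.
Min-cut edges: Plant→Sub2 (3), Plant→Bus3 (2), Plant→City (6); capacity 3 + 2 + 6 = 11.

11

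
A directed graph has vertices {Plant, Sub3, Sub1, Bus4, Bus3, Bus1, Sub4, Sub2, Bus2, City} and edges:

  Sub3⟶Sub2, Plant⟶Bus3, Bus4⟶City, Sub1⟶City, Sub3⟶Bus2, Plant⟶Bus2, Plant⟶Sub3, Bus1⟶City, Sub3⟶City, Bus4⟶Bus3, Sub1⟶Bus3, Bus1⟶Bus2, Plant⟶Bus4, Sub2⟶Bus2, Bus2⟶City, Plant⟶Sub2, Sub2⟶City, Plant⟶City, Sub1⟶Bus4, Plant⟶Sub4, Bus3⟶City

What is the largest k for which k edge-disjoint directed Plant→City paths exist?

6

Assign every edge capacity 1; by Menger, the answer equals the max flow.
Path Plant→City (+1); total 1.
Path Plant→Sub3→City (+1); total 2.
Path Plant→Bus4→City (+1); total 3.
Path Plant→Bus3→City (+1); total 4.
Path Plant→Sub2→City (+1); total 5.
Path Plant→Bus2→City (+1); total 6.
No residual Plant→City path; max flow = 6.
Certifying cut of size 6: {Plant→Bus2, Plant→Bus3, Plant→Bus4, Plant→City, Plant→Sub2, Plant→Sub3}.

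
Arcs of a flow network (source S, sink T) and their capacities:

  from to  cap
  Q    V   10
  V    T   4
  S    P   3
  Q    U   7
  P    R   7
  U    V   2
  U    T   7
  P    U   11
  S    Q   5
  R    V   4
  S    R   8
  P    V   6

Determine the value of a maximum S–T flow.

11

Augment S→P→U→T: bottleneck 3, flow now 3.
Augment S→Q→U→T: bottleneck 4, flow now 7.
Augment S→Q→V→T: bottleneck 1, flow now 8.
Augment S→R→V→T: bottleneck 3, flow now 11.
No augmenting path remains; maximum flow = 11.
In the residual graph, reachable from S: {S, P, Q, R, U, V}.
Min-cut edges: U→T (7), V→T (4); capacity 7 + 4 = 11.
This cut is saturated, so no flow can exceed 11.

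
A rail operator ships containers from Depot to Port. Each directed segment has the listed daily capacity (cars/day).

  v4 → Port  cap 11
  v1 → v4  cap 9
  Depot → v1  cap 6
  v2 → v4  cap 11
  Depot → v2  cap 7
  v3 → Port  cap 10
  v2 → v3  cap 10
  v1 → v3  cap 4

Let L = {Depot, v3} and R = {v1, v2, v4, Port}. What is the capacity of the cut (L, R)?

23

Edges leaving {Depot, v3}: Depot→v1 (6), Depot→v2 (7), v3→Port (10).
Cut capacity = 6 + 7 + 10 = 23.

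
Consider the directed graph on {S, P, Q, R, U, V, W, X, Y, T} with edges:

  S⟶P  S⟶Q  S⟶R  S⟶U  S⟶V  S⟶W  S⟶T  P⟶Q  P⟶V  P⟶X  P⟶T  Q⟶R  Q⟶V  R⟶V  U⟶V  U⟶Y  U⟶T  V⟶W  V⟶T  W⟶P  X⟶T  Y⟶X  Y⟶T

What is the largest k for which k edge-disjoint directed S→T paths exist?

5

Assign every edge capacity 1; by Menger, the answer equals the max flow.
Path S→T (+1); total 1.
Path S→P→T (+1); total 2.
Path S→U→T (+1); total 3.
Path S→V→T (+1); total 4.
Path S→W→P→X→T (+1); total 5.
No residual S→T path; max flow = 5.
Certifying cut of size 5: {S→P, S→T, S→U, V→T, W→P}.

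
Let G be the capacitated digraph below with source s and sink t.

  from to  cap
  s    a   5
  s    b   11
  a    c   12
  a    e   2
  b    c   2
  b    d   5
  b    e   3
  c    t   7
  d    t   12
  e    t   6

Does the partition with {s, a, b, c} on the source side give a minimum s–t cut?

Given cut capacity: 2 + 5 + 3 + 7 = 17.
Augment s→a→c→t: bottleneck 5, flow now 5.
Augment s→b→c→t: bottleneck 2, flow now 7.
Augment s→b→d→t: bottleneck 5, flow now 12.
Augment s→b→e→t: bottleneck 3, flow now 15.
No augmenting path remains; maximum flow = 15.
In the residual graph, reachable from s: {s, b}.
Min-cut edges: s→a (5), b→c (2), b→d (5), b→e (3); capacity 5 + 2 + 5 + 3 = 15.
Cut capacity 17 exceeds the max flow 15, so it is not minimum.

No — its capacity is 17, but the minimum cut has capacity 15.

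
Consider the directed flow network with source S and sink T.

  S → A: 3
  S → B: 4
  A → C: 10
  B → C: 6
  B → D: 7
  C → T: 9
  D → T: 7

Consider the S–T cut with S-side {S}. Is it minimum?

Yes — it is a minimum cut (capacity 7).

Given cut capacity: 3 + 4 = 7.
Augment S→A→C→T: bottleneck 3, flow now 3.
Augment S→B→C→T: bottleneck 4, flow now 7.
No augmenting path remains; maximum flow = 7.
Cut capacity 7 equals the max flow, so it is a minimum cut.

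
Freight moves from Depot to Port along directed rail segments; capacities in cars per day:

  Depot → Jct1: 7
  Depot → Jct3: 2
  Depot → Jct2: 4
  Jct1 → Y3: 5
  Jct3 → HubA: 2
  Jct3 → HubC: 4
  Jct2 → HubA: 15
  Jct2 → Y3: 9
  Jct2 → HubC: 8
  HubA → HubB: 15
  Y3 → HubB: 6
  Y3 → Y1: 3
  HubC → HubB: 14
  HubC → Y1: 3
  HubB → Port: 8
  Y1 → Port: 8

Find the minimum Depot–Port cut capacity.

11

Augment Depot→Jct1→Y3→HubB→Port: bottleneck 5, flow now 5.
Augment Depot→Jct3→HubA→HubB→Port: bottleneck 2, flow now 7.
Augment Depot→Jct2→HubA→HubB→Port: bottleneck 1, flow now 8.
Augment Depot→Jct2→Y3→Y1→Port: bottleneck 3, flow now 11.
No augmenting path remains; maximum flow = 11.
By max-flow min-cut, the minimum cut capacity equals the max flow.
In the residual graph, reachable from Depot: {Depot, Jct1}.
Min-cut edges: Depot→Jct3 (2), Depot→Jct2 (4), Jct1→Y3 (5); capacity 2 + 4 + 5 = 11.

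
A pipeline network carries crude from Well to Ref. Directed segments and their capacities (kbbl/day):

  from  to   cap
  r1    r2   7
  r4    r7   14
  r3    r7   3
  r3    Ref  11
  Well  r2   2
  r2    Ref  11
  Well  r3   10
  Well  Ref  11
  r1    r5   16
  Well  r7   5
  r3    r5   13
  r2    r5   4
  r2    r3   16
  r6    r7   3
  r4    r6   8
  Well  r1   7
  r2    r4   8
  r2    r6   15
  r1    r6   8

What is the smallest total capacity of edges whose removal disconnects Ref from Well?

Augment Well→Ref: bottleneck 11, flow now 11.
Augment Well→r2→Ref: bottleneck 2, flow now 13.
Augment Well→r3→Ref: bottleneck 10, flow now 23.
Augment Well→r1→r2→Ref: bottleneck 7, flow now 30.
No augmenting path remains; maximum flow = 30.
By max-flow min-cut, the minimum cut capacity equals the max flow.
In the residual graph, reachable from Well: {Well, r7}.
Min-cut edges: Well→r1 (7), Well→r2 (2), Well→r3 (10), Well→Ref (11); capacity 7 + 2 + 10 + 11 = 30.

30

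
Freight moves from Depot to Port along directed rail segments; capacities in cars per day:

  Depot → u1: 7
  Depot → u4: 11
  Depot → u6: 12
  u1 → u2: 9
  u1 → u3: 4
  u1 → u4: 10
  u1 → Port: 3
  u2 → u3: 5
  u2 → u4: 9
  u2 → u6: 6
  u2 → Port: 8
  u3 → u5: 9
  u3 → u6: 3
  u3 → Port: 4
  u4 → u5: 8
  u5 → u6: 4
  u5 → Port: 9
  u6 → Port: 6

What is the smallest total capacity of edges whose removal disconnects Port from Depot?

21

Augment Depot→u1→Port: bottleneck 3, flow now 3.
Augment Depot→u6→Port: bottleneck 6, flow now 9.
Augment Depot→u1→u2→Port: bottleneck 4, flow now 13.
Augment Depot→u4→u5→Port: bottleneck 8, flow now 21.
No augmenting path remains; maximum flow = 21.
By max-flow min-cut, the minimum cut capacity equals the max flow.
In the residual graph, reachable from Depot: {Depot, u4, u6}.
Min-cut edges: Depot→u1 (7), u4→u5 (8), u6→Port (6); capacity 7 + 8 + 6 = 21.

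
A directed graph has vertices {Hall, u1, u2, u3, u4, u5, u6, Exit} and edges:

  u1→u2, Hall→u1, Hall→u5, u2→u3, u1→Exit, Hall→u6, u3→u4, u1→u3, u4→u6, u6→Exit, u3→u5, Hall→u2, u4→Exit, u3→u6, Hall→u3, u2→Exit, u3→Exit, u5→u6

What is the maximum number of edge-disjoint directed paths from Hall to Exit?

4

Assign every edge capacity 1; by Menger, the answer equals the max flow.
Path Hall→u1→Exit (+1); total 1.
Path Hall→u2→Exit (+1); total 2.
Path Hall→u3→Exit (+1); total 3.
Path Hall→u6→Exit (+1); total 4.
No residual Hall→Exit path; max flow = 4.
Certifying cut of size 4: {Hall→u1, Hall→u2, Hall→u3, u6→Exit}.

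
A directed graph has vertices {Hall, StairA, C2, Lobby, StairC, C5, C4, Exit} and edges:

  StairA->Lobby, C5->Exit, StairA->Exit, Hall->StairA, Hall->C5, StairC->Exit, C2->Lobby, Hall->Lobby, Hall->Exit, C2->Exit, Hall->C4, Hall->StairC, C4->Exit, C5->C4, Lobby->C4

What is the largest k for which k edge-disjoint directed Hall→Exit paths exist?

5

Assign every edge capacity 1; by Menger, the answer equals the max flow.
Path Hall→Exit (+1); total 1.
Path Hall→StairA→Exit (+1); total 2.
Path Hall→StairC→Exit (+1); total 3.
Path Hall→C5→Exit (+1); total 4.
Path Hall→C4→Exit (+1); total 5.
No residual Hall→Exit path; max flow = 5.
Certifying cut of size 5: {C4→Exit, Hall→C5, Hall→Exit, Hall→StairA, Hall→StairC}.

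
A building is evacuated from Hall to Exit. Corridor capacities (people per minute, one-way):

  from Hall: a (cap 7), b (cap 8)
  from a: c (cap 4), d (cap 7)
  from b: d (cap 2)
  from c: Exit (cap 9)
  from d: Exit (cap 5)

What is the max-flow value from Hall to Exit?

Augment Hall→a→c→Exit: bottleneck 4, flow now 4.
Augment Hall→a→d→Exit: bottleneck 3, flow now 7.
Augment Hall→b→d→Exit: bottleneck 2, flow now 9.
No augmenting path remains; maximum flow = 9.
In the residual graph, reachable from Hall: {Hall, b}.
Min-cut edges: Hall→a (7), b→d (2); capacity 7 + 2 = 9.
This cut is saturated, so no flow can exceed 9.

9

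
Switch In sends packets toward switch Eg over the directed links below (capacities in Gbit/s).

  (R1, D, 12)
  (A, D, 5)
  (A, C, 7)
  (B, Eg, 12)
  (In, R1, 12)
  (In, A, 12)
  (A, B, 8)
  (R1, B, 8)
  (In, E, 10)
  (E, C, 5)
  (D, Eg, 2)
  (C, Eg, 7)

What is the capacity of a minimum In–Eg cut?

Augment In→R1→D→Eg: bottleneck 2, flow now 2.
Augment In→R1→B→Eg: bottleneck 8, flow now 10.
Augment In→A→C→Eg: bottleneck 7, flow now 17.
Augment In→A→B→Eg: bottleneck 4, flow now 21.
No augmenting path remains; maximum flow = 21.
By max-flow min-cut, the minimum cut capacity equals the max flow.
In the residual graph, reachable from In: {In, R1, A, E, D, C, B}.
Min-cut edges: D→Eg (2), C→Eg (7), B→Eg (12); capacity 2 + 7 + 12 = 21.

21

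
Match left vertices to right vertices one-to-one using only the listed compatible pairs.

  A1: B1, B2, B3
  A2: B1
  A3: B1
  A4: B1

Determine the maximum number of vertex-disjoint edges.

Unit-capacity flow: source→left, listed edges, right→sink; max matching = max flow.
Augmenting path A1→B1 (+1); matched 1.
Augmenting path A2→B1→A1→B2 (+1); matched 2.
No augmenting path remains; maximum matching = 2.
König certificate: {A1, B1} is a vertex cover of size 2 (every listed pair touches it), so no matching can be larger.

2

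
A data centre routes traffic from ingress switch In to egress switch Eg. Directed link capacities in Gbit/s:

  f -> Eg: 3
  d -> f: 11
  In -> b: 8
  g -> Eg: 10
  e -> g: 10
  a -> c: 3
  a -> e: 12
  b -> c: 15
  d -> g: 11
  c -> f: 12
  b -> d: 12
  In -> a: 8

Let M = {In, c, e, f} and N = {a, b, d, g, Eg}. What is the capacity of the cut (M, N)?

29

Edges leaving {In, c, e, f}: In→a (8), In→b (8), e→g (10), f→Eg (3).
Cut capacity = 8 + 8 + 10 + 3 = 29.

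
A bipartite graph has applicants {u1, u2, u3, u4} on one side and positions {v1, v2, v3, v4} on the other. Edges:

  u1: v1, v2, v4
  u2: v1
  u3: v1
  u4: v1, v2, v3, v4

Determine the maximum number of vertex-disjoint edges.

Unit-capacity flow: source→left, listed edges, right→sink; max matching = max flow.
Augmenting path u1→v1 (+1); matched 1.
Augmenting path u4→v2 (+1); matched 2.
Augmenting path u2→v1→u1→v4 (+1); matched 3.
No augmenting path remains; maximum matching = 3.
König certificate: {u1, u4, v1} is a vertex cover of size 3 (every listed pair touches it), so no matching can be larger.

3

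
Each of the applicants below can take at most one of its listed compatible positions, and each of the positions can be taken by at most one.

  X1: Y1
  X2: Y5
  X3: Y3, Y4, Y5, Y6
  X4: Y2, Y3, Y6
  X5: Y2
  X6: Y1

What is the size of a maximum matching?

5

Unit-capacity flow: source→left, listed edges, right→sink; max matching = max flow.
Augmenting path X1→Y1 (+1); matched 1.
Augmenting path X2→Y5 (+1); matched 2.
Augmenting path X3→Y3 (+1); matched 3.
Augmenting path X4→Y2 (+1); matched 4.
Augmenting path X5→Y2→X4→Y6 (+1); matched 5.
No augmenting path remains; maximum matching = 5.
König certificate: {X2, X3, X4, X5, Y1} is a vertex cover of size 5 (every listed pair touches it), so no matching can be larger.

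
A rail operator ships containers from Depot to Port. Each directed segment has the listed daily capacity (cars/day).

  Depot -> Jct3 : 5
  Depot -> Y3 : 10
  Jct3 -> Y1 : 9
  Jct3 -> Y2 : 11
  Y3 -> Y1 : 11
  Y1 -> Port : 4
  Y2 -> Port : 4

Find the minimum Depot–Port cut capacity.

8

Augment Depot→Jct3→Y1→Port: bottleneck 4, flow now 4.
Augment Depot→Jct3→Y2→Port: bottleneck 1, flow now 5.
Augment Depot→Y3→Y1→Jct3→Y2→Port: bottleneck 3, flow now 8. (uses reverse residual edge)
No augmenting path remains; maximum flow = 8.
By max-flow min-cut, the minimum cut capacity equals the max flow.
In the residual graph, reachable from Depot: {Depot, Jct3, Y3, Y1, Y2}.
Min-cut edges: Y1→Port (4), Y2→Port (4); capacity 4 + 4 = 8.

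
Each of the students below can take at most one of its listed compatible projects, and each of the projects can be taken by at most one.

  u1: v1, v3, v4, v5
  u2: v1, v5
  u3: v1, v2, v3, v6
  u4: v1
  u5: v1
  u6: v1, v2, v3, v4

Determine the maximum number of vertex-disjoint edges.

5

Unit-capacity flow: source→left, listed edges, right→sink; max matching = max flow.
Augmenting path u1→v1 (+1); matched 1.
Augmenting path u2→v5 (+1); matched 2.
Augmenting path u3→v2 (+1); matched 3.
Augmenting path u6→v3 (+1); matched 4.
Augmenting path u4→v1→u1→v4 (+1); matched 5.
No augmenting path remains; maximum matching = 5.
König certificate: {u1, u2, u3, u6, v1} is a vertex cover of size 5 (every listed pair touches it), so no matching can be larger.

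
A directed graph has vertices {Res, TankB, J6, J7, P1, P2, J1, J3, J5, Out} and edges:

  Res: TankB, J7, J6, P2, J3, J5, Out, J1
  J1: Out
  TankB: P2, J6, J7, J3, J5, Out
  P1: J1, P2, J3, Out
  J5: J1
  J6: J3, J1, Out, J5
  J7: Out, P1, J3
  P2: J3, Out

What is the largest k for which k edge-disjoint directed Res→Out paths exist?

Assign every edge capacity 1; by Menger, the answer equals the max flow.
Path Res→Out (+1); total 1.
Path Res→TankB→Out (+1); total 2.
Path Res→J6→Out (+1); total 3.
Path Res→J7→Out (+1); total 4.
Path Res→P2→Out (+1); total 5.
Path Res→J1→Out (+1); total 6.
No residual Res→Out path; max flow = 6.
Certifying cut of size 6: {J1→Out, Res→J6, Res→J7, Res→Out, Res→P2, Res→TankB}.

6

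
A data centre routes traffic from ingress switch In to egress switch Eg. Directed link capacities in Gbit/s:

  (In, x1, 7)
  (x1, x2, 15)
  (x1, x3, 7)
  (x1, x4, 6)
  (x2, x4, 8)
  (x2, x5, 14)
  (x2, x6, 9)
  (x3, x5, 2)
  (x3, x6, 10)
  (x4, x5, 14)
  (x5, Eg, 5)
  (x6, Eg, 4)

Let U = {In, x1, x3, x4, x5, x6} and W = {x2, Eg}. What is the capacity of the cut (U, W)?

Edges leaving {In, x1, x3, x4, x5, x6}: x1→x2 (15), x5→Eg (5), x6→Eg (4).
Cut capacity = 15 + 5 + 4 = 24.

24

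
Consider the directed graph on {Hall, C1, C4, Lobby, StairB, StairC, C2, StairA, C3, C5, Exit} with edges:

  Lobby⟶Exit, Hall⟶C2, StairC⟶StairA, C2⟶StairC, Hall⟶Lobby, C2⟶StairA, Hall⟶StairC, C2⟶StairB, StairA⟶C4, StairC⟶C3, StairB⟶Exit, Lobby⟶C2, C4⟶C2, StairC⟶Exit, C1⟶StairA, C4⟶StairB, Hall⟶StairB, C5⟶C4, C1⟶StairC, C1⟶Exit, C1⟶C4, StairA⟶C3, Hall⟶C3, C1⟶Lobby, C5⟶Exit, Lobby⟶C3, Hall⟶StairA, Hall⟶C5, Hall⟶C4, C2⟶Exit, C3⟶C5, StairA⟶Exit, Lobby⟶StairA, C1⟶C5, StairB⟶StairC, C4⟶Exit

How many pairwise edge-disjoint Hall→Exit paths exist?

Assign every edge capacity 1; by Menger, the answer equals the max flow.
Path Hall→C4→Exit (+1); total 1.
Path Hall→Lobby→Exit (+1); total 2.
Path Hall→StairB→Exit (+1); total 3.
Path Hall→StairC→Exit (+1); total 4.
Path Hall→C2→Exit (+1); total 5.
Path Hall→StairA→Exit (+1); total 6.
Path Hall→C5→Exit (+1); total 7.
No residual Hall→Exit path; max flow = 7.
Certifying cut of size 7: {C2→Exit, C4→Exit, C5→Exit, Hall→Lobby, StairA→Exit, StairB→Exit, StairC→Exit}.

7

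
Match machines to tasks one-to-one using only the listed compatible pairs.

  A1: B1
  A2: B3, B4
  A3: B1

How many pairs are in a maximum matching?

Unit-capacity flow: source→left, listed edges, right→sink; max matching = max flow.
Augmenting path A1→B1 (+1); matched 1.
Augmenting path A2→B3 (+1); matched 2.
No augmenting path remains; maximum matching = 2.
König certificate: {A2, B1} is a vertex cover of size 2 (every listed pair touches it), so no matching can be larger.

2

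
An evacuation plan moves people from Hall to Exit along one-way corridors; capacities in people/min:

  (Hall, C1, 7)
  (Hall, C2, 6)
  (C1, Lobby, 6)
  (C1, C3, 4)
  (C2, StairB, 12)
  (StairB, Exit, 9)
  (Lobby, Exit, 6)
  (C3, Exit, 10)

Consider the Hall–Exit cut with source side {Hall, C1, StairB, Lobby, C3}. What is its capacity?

31

Edges leaving {Hall, C1, StairB, Lobby, C3}: Hall→C2 (6), StairB→Exit (9), Lobby→Exit (6), C3→Exit (10).
Cut capacity = 6 + 9 + 6 + 10 = 31.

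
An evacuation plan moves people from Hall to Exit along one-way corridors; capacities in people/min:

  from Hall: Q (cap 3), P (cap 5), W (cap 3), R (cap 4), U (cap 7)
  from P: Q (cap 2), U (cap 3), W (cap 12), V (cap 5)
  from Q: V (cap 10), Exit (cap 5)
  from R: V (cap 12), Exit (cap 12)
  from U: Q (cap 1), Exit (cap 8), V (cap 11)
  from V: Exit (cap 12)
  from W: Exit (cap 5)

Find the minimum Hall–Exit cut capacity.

Augment Hall→Q→Exit: bottleneck 3, flow now 3.
Augment Hall→R→Exit: bottleneck 4, flow now 7.
Augment Hall→U→Exit: bottleneck 7, flow now 14.
Augment Hall→W→Exit: bottleneck 3, flow now 17.
Augment Hall→P→Q→Exit: bottleneck 2, flow now 19.
Augment Hall→P→U→Exit: bottleneck 1, flow now 20.
Augment Hall→P→V→Exit: bottleneck 2, flow now 22.
No augmenting path remains; maximum flow = 22.
By max-flow min-cut, the minimum cut capacity equals the max flow.
In the residual graph, reachable from Hall: {Hall}.
Min-cut edges: Hall→P (5), Hall→Q (3), Hall→R (4), Hall→U (7), Hall→W (3); capacity 5 + 3 + 4 + 7 + 3 = 22.

22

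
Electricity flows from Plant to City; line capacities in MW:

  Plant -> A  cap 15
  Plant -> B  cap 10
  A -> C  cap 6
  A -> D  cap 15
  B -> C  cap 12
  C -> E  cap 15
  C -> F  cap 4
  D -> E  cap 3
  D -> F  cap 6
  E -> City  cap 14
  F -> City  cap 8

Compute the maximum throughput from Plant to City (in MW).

22

Augment Plant→A→C→E→City: bottleneck 6, flow now 6.
Augment Plant→A→D→E→City: bottleneck 3, flow now 9.
Augment Plant→A→D→F→City: bottleneck 6, flow now 15.
Augment Plant→B→C→E→City: bottleneck 5, flow now 20.
Augment Plant→B→C→F→City: bottleneck 2, flow now 22.
No augmenting path remains; maximum flow = 22.
In the residual graph, reachable from Plant: {Plant, A, B, C, D, E, F}.
Min-cut edges: E→City (14), F→City (8); capacity 14 + 8 = 22.
This cut is saturated, so no flow can exceed 22.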